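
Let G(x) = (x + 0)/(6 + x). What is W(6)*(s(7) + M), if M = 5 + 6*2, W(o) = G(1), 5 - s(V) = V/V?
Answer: 3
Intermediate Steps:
s(V) = 4 (s(V) = 5 - V/V = 5 - 1*1 = 5 - 1 = 4)
G(x) = x/(6 + x)
W(o) = ⅐ (W(o) = 1/(6 + 1) = 1/7 = 1*(⅐) = ⅐)
M = 17 (M = 5 + 12 = 17)
W(6)*(s(7) + M) = (4 + 17)/7 = (⅐)*21 = 3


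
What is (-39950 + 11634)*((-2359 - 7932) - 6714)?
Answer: 481513580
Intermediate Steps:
(-39950 + 11634)*((-2359 - 7932) - 6714) = -28316*(-10291 - 6714) = -28316*(-17005) = 481513580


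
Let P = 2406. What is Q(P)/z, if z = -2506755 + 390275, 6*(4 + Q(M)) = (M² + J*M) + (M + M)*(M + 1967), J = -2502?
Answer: -1734323/1058240 ≈ -1.6389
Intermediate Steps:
Q(M) = -4 - 417*M + M²/6 + M*(1967 + M)/3 (Q(M) = -4 + ((M² - 2502*M) + (M + M)*(M + 1967))/6 = -4 + ((M² - 2502*M) + (2*M)*(1967 + M))/6 = -4 + ((M² - 2502*M) + 2*M*(1967 + M))/6 = -4 + (M² - 2502*M + 2*M*(1967 + M))/6 = -4 + (-417*M + M²/6 + M*(1967 + M)/3) = -4 - 417*M + M²/6 + M*(1967 + M)/3)
z = -2116480
Q(P)/z = (-4 + (½)*2406² + (716/3)*2406)/(-2116480) = (-4 + (½)*5788836 + 574232)*(-1/2116480) = (-4 + 2894418 + 574232)*(-1/2116480) = 3468646*(-1/2116480) = -1734323/1058240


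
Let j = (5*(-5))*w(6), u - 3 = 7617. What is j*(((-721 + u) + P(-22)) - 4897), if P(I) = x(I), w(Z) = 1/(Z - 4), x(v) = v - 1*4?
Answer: -24700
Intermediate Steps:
u = 7620 (u = 3 + 7617 = 7620)
x(v) = -4 + v (x(v) = v - 4 = -4 + v)
w(Z) = 1/(-4 + Z)
P(I) = -4 + I
j = -25/2 (j = (5*(-5))/(-4 + 6) = -25/2 ≈ -12.500)
j*(((-721 + u) + P(-22)) - 4897) = -25*(((-721 + 7620) + (-4 - 22)) - 4897)/2 = -25*((6899 - 26) - 4897)/2 = -25*(6873 - 4897)/2 = -25/2*1976 = -24700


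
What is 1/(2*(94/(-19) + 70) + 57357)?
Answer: 19/1092255 ≈ 1.7395e-5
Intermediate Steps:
1/(2*(94/(-19) + 70) + 57357) = 1/(2*(94*(-1/19) + 70) + 57357) = 1/(2*(-94/19 + 70) + 57357) = 1/(2*(1236/19) + 57357) = 1/(2472/19 + 57357) = 1/(1092255/19) = 19/1092255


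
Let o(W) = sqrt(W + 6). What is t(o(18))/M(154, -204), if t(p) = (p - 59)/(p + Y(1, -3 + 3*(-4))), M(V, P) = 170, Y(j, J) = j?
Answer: 83/3910 - 12*sqrt(6)/391 ≈ -0.053949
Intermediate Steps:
o(W) = sqrt(6 + W)
t(p) = (-59 + p)/(1 + p) (t(p) = (p - 59)/(p + 1) = (-59 + p)/(1 + p))
t(o(18))/M(154, -204) = ((-59 + sqrt(6 + 18))/(1 + sqrt(6 + 18)))/170 = ((-59 + sqrt(24))/(1 + sqrt(24)))*(1/170) = ((-59 + 2*sqrt(6))/(1 + 2*sqrt(6)))*(1/170) = (-59 + 2*sqrt(6))/(170*(1 + 2*sqrt(6)))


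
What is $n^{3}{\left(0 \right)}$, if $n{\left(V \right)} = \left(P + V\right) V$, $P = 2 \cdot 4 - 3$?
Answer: $0$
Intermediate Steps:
$P = 5$ ($P = 8 - 3 = 5$)
$n{\left(V \right)} = V \left(5 + V\right)$ ($n{\left(V \right)} = \left(5 + V\right) V = V \left(5 + V\right)$)
$n^{3}{\left(0 \right)} = \left(0 \left(5 + 0\right)\right)^{3} = \left(0 \cdot 5\right)^{3} = 0^{3} = 0$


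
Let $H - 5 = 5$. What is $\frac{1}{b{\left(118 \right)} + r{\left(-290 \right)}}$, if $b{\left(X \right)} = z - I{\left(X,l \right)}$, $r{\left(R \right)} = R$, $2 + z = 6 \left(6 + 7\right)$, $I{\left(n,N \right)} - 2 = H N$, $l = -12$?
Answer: $- \frac{1}{96} \approx -0.010417$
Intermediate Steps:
$H = 10$ ($H = 5 + 5 = 10$)
$I{\left(n,N \right)} = 2 + 10 N$
$z = 76$ ($z = -2 + 6 \left(6 + 7\right) = -2 + 6 \cdot 13 = -2 + 78 = 76$)
$b{\left(X \right)} = 194$ ($b{\left(X \right)} = 76 - \left(2 + 10 \left(-12\right)\right) = 76 - \left(2 - 120\right) = 76 - -118 = 76 + 118 = 194$)
$\frac{1}{b{\left(118 \right)} + r{\left(-290 \right)}} = \frac{1}{194 - 290} = \frac{1}{-96} = - \frac{1}{96}$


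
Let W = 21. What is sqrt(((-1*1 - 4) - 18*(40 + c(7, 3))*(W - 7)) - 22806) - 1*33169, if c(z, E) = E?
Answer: -33169 + I*sqrt(33647) ≈ -33169.0 + 183.43*I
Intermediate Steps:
sqrt(((-1*1 - 4) - 18*(40 + c(7, 3))*(W - 7)) - 22806) - 1*33169 = sqrt(((-1*1 - 4) - 18*(40 + 3)*(21 - 7)) - 22806) - 1*33169 = sqrt(((-1 - 4) - 774*14) - 22806) - 33169 = sqrt((-5 - 18*602) - 22806) - 33169 = sqrt((-5 - 10836) - 22806) - 33169 = sqrt(-10841 - 22806) - 33169 = sqrt(-33647) - 33169 = I*sqrt(33647) - 33169 = -33169 + I*sqrt(33647)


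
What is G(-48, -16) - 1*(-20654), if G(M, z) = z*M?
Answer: 21422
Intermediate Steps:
G(M, z) = M*z
G(-48, -16) - 1*(-20654) = -48*(-16) - 1*(-20654) = 768 + 20654 = 21422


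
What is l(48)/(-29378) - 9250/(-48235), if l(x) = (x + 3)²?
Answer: 29257453/283409566 ≈ 0.10323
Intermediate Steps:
l(x) = (3 + x)²
l(48)/(-29378) - 9250/(-48235) = (3 + 48)²/(-29378) - 9250/(-48235) = 51²*(-1/29378) - 9250*(-1/48235) = 2601*(-1/29378) + 1850/9647 = -2601/29378 + 1850/9647 = 29257453/283409566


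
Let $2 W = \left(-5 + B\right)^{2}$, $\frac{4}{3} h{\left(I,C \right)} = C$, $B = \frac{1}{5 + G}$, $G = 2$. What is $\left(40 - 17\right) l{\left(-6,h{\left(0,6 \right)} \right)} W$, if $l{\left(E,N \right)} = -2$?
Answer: $- \frac{26588}{49} \approx -542.61$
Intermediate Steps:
$B = \frac{1}{7}$ ($B = \frac{1}{5 + 2} = \frac{1}{7} \approx 0.14286$)
$h{\left(I,C \right)} = \frac{3 C}{4}$
$W = \frac{578}{49}$ ($W = \frac{\left(-5 + \frac{1}{7}\right)^{2}}{2} = \frac{\left(- \frac{34}{7}\right)^{2}}{2} = \frac{1}{2} \cdot \frac{1156}{49} = \frac{578}{49} \approx 11.796$)
$\left(40 - 17\right) l{\left(-6,h{\left(0,6 \right)} \right)} W = \left(40 - 17\right) \left(-2\right) \frac{578}{49} = 23 \left(-2\right) \frac{578}{49} = \left(-46\right) \frac{578}{49} = - \frac{26588}{49}$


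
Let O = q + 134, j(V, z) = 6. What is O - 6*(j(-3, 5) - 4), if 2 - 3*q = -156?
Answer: 524/3 ≈ 174.67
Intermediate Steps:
q = 158/3 (q = ⅔ - ⅓*(-156) = ⅔ + 52 = 158/3 ≈ 52.667)
O = 560/3 (O = 158/3 + 134 = 560/3 ≈ 186.67)
O - 6*(j(-3, 5) - 4) = 560/3 - 6*(6 - 4) = 560/3 - 6*2 = 560/3 - 1*12 = 560/3 - 12 = 524/3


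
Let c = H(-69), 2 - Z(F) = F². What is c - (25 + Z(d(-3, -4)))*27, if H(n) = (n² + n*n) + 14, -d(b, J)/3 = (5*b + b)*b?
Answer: 717395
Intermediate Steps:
d(b, J) = -18*b² (d(b, J) = -3*(5*b + b)*b = -3*6*b*b = -18*b²)
Z(F) = 2 - F²
H(n) = 14 + 2*n² (H(n) = (n² + n²) + 14 = 2*n² + 14 = 14 + 2*n²)
c = 9536 (c = 14 + 2*(-69)² = 14 + 2*4761 = 14 + 9522 = 9536)
c - (25 + Z(d(-3, -4)))*27 = 9536 - (25 + (2 - (-18*(-3)²)²))*27 = 9536 - (25 + (2 - (-18*9)²))*27 = 9536 - (25 + (2 - 1*(-162)²))*27 = 9536 - (25 + (2 - 1*26244))*27 = 9536 - (25 + (2 - 26244))*27 = 9536 - (25 - 26242)*27 = 9536 - (-26217)*27 = 9536 - 1*(-707859) = 9536 + 707859 = 717395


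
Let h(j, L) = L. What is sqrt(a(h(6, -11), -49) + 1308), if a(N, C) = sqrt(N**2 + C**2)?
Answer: sqrt(1308 + sqrt(2522)) ≈ 36.854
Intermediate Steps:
a(N, C) = sqrt(C**2 + N**2)
sqrt(a(h(6, -11), -49) + 1308) = sqrt(sqrt((-49)**2 + (-11)**2) + 1308) = sqrt(sqrt(2401 + 121) + 1308) = sqrt(sqrt(2522) + 1308) = sqrt(1308 + sqrt(2522))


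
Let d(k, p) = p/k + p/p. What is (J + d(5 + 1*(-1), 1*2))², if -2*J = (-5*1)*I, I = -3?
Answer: 36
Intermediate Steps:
d(k, p) = 1 + p/k (d(k, p) = p/k + 1 = 1 + p/k)
J = -15/2 (J = -(-5*1)*(-3)/2 = -(-5)*(-3)/2 = -½*15 = -15/2 ≈ -7.5000)
(J + d(5 + 1*(-1), 1*2))² = (-15/2 + ((5 + 1*(-1)) + 1*2)/(5 + 1*(-1)))² = (-15/2 + ((5 - 1) + 2)/(5 - 1))² = (-15/2 + (4 + 2)/4)² = (-15/2 + (¼)*6)² = (-15/2 + 3/2)² = (-6)² = 36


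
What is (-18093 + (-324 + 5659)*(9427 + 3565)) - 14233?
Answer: 69279994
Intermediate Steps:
(-18093 + (-324 + 5659)*(9427 + 3565)) - 14233 = (-18093 + 5335*12992) - 14233 = (-18093 + 69312320) - 14233 = 69294227 - 14233 = 69279994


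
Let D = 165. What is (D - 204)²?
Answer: 1521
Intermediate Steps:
(D - 204)² = (165 - 204)² = (-39)² = 1521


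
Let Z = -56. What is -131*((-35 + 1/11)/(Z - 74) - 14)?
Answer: 1286158/715 ≈ 1798.8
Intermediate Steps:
-131*((-35 + 1/11)/(Z - 74) - 14) = -131*((-35 + 1/11)/(-56 - 74) - 14) = -131*((-35 + 1/11)/(-130) - 14) = -131*(-384/11*(-1/130) - 14) = -131*(192/715 - 14) = -131*(-9818/715) = 1286158/715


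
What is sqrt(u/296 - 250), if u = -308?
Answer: I*sqrt(1374698)/74 ≈ 15.844*I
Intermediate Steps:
sqrt(u/296 - 250) = sqrt(-308/296 - 250) = sqrt(-308*1/296 - 250) = sqrt(-77/74 - 250) = sqrt(-18577/74) = I*sqrt(1374698)/74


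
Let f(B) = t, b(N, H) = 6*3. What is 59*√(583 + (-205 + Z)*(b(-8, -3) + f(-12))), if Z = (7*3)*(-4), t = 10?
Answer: 59*I*√7509 ≈ 5112.6*I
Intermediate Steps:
b(N, H) = 18
f(B) = 10
Z = -84 (Z = 21*(-4) = -84)
59*√(583 + (-205 + Z)*(b(-8, -3) + f(-12))) = 59*√(583 + (-205 - 84)*(18 + 10)) = 59*√(583 - 289*28) = 59*√(583 - 8092) = 59*√(-7509) = 59*(I*√7509) = 59*I*√7509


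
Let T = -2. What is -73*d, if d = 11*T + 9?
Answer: 949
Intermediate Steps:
d = -13 (d = 11*(-2) + 9 = -22 + 9 = -13)
-73*d = -73*(-13) = 949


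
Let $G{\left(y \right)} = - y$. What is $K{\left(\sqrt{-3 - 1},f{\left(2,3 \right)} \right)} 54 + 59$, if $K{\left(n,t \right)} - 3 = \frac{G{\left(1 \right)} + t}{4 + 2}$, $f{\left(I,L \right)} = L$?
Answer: $239$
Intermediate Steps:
$K{\left(n,t \right)} = \frac{17}{6} + \frac{t}{6}$ ($K{\left(n,t \right)} = 3 + \frac{\left(-1\right) 1 + t}{4 + 2} = 3 + \frac{-1 + t}{6} = 3 + \left(-1 + t\right) \frac{1}{6} = 3 + \left(- \frac{1}{6} + \frac{t}{6}\right) = \frac{17}{6} + \frac{t}{6}$)
$K{\left(\sqrt{-3 - 1},f{\left(2,3 \right)} \right)} 54 + 59 = \left(\frac{17}{6} + \frac{1}{6} \cdot 3\right) 54 + 59 = \left(\frac{17}{6} + \frac{1}{2}\right) 54 + 59 = \frac{10}{3} \cdot 54 + 59 = 180 + 59 = 239$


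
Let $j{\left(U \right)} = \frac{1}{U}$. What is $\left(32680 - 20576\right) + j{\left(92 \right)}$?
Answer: $\frac{1113569}{92} \approx 12104.0$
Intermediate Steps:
$\left(32680 - 20576\right) + j{\left(92 \right)} = \left(32680 - 20576\right) + \frac{1}{92} = 12104 + \frac{1}{92} = \frac{1113569}{92}$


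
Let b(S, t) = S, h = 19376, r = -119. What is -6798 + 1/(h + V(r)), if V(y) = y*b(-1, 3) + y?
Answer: -131718047/19376 ≈ -6798.0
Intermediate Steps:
V(y) = 0 (V(y) = y*(-1) + y = -y + y = 0)
-6798 + 1/(h + V(r)) = -6798 + 1/(19376 + 0) = -6798 + 1/19376 = -131718047/19376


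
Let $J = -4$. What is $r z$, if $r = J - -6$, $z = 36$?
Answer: $72$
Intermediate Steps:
$r = 2$ ($r = -4 - -6 = -4 + 6 = 2$)
$r z = 2 \cdot 36 = 72$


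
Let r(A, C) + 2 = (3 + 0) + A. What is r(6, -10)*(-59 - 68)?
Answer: -889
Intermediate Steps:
r(A, C) = 1 + A (r(A, C) = -2 + ((3 + 0) + A) = -2 + (3 + A) = 1 + A)
r(6, -10)*(-59 - 68) = (1 + 6)*(-59 - 68) = 7*(-127) = -889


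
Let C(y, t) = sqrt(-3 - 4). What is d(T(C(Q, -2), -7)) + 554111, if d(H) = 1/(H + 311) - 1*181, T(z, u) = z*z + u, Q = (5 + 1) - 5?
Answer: 164517211/297 ≈ 5.5393e+5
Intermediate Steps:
Q = 1 (Q = 6 - 5 = 1)
C(y, t) = I*sqrt(7) (C(y, t) = sqrt(-7) = I*sqrt(7))
T(z, u) = u + z**2 (T(z, u) = z**2 + u = u + z**2)
d(H) = -181 + 1/(311 + H) (d(H) = 1/(311 + H) - 181 = -181 + 1/(311 + H))
d(T(C(Q, -2), -7)) + 554111 = (-56290 - 181*(-7 + (I*sqrt(7))**2))/(311 + (-7 + (I*sqrt(7))**2)) + 554111 = (-56290 - 181*(-7 - 7))/(311 + (-7 - 7)) + 554111 = (-56290 - 181*(-14))/(311 - 14) + 554111 = (-56290 + 2534)/297 + 554111 = (1/297)*(-53756) + 554111 = -53756/297 + 554111 = 164517211/297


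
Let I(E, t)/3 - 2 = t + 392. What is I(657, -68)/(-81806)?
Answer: -489/40903 ≈ -0.011955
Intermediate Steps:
I(E, t) = 1182 + 3*t (I(E, t) = 6 + 3*(t + 392) = 6 + 3*(392 + t) = 6 + (1176 + 3*t) = 1182 + 3*t)
I(657, -68)/(-81806) = (1182 + 3*(-68))/(-81806) = (1182 - 204)*(-1/81806) = 978*(-1/81806) = -489/40903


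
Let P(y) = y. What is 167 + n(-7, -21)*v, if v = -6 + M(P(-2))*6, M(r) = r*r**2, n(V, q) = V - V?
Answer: 167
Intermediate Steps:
n(V, q) = 0
M(r) = r**3
v = -54 (v = -6 + (-2)**3*6 = -6 - 8*6 = -6 - 48 = -54)
167 + n(-7, -21)*v = 167 + 0*(-54) = 167 + 0 = 167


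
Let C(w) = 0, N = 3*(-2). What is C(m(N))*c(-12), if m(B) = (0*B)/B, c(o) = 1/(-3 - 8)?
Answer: 0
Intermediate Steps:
N = -6
c(o) = -1/11 (c(o) = 1/(-11) = -1/11)
m(B) = 0 (m(B) = 0/B = 0)
C(m(N))*c(-12) = 0*(-1/11) = 0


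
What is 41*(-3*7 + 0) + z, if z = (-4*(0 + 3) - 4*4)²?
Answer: -77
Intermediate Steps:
z = 784 (z = (-4*3 - 16)² = (-12 - 16)² = (-28)² = 784)
41*(-3*7 + 0) + z = 41*(-3*7 + 0) + 784 = 41*(-21 + 0) + 784 = 41*(-21) + 784 = -861 + 784 = -77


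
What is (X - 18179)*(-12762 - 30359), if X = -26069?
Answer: 1908018008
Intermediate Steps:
(X - 18179)*(-12762 - 30359) = (-26069 - 18179)*(-12762 - 30359) = -44248*(-43121) = 1908018008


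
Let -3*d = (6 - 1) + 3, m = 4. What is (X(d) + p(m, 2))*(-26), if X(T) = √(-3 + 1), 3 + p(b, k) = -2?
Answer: 130 - 26*I*√2 ≈ 130.0 - 36.77*I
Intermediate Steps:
p(b, k) = -5 (p(b, k) = -3 - 2 = -5)
d = -8/3 (d = -((6 - 1) + 3)/3 = -(5 + 3)/3 = -⅓*8 = -8/3 ≈ -2.6667)
X(T) = I*√2 (X(T) = √(-2) = I*√2)
(X(d) + p(m, 2))*(-26) = (I*√2 - 5)*(-26) = (-5 + I*√2)*(-26) = 130 - 26*I*√2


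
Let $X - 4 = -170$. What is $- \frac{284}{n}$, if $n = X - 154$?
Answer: $\frac{71}{80} \approx 0.8875$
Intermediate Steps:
$X = -166$ ($X = 4 - 170 = -166$)
$n = -320$ ($n = -166 - 154 = -320$)
$- \frac{284}{n} = - \frac{284}{-320} = \left(-284\right) \left(- \frac{1}{320}\right) = \frac{71}{80}$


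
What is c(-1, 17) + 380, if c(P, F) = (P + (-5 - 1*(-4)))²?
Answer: 384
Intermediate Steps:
c(P, F) = (-1 + P)² (c(P, F) = (P + (-5 + 4))² = (P - 1)² = (-1 + P)²)
c(-1, 17) + 380 = (-1 - 1)² + 380 = (-2)² + 380 = 4 + 380 = 384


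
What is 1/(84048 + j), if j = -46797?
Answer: 1/37251 ≈ 2.6845e-5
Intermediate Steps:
1/(84048 + j) = 1/(84048 - 46797) = 1/37251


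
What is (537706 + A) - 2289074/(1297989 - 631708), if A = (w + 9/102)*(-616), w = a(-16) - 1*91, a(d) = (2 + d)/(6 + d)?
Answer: 1974996174908/3331405 ≈ 5.9284e+5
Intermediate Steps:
a(d) = (2 + d)/(6 + d)
w = -448/5 (w = (2 - 16)/(6 - 16) - 1*91 = -14/(-10) - 91 = -⅒*(-14) - 91 = 7/5 - 91 = -448/5 ≈ -89.600)
A = 4686836/85 (A = (-448/5 + 9/102)*(-616) = (-448/5 + 9*(1/102))*(-616) = (-448/5 + 3/34)*(-616) = -15217/170*(-616) = 4686836/85 ≈ 55139.)
(537706 + A) - 2289074/(1297989 - 631708) = (537706 + 4686836/85) - 2289074/(1297989 - 631708) = 50391846/85 - 2289074/666281 = 1974996174908/3331405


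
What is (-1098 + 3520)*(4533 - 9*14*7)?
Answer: 8842722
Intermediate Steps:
(-1098 + 3520)*(4533 - 9*14*7) = 2422*(4533 - 126*7) = 2422*(4533 - 882) = 2422*3651 = 8842722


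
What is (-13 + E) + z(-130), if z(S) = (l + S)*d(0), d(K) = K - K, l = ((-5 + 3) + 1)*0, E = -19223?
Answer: -19236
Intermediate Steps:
l = 0 (l = (-2 + 1)*0 = -1*0 = 0)
d(K) = 0
z(S) = 0 (z(S) = (0 + S)*0 = S*0 = 0)
(-13 + E) + z(-130) = (-13 - 19223) + 0 = -19236 + 0 = -19236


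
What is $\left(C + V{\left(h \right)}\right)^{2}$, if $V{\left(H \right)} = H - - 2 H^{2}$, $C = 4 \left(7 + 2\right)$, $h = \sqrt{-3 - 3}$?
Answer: $570 + 48 i \sqrt{6} \approx 570.0 + 117.58 i$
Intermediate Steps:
$h = i \sqrt{6}$ ($h = \sqrt{-6} = i \sqrt{6} \approx 2.4495 i$)
$C = 36$ ($C = 4 \cdot 9 = 36$)
$V{\left(H \right)} = H + 2 H^{2}$
$\left(C + V{\left(h \right)}\right)^{2} = \left(36 + i \sqrt{6} \left(1 + 2 i \sqrt{6}\right)\right)^{2}$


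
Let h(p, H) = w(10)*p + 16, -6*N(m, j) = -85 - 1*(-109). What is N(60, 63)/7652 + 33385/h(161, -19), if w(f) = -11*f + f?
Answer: -63881589/30768692 ≈ -2.0762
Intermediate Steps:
N(m, j) = -4 (N(m, j) = -(-85 - 1*(-109))/6 = -(-85 + 109)/6 = -⅙*24 = -4)
w(f) = -10*f
h(p, H) = 16 - 100*p (h(p, H) = (-10*10)*p + 16 = -100*p + 16 = 16 - 100*p)
N(60, 63)/7652 + 33385/h(161, -19) = -4/7652 + 33385/(16 - 100*161) = -4*1/7652 + 33385/(16 - 16100) = -1/1913 + 33385/(-16084) = -1/1913 + 33385*(-1/16084) = -1/1913 - 33385/16084 = -63881589/30768692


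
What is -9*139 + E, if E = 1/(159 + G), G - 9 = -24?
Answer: -180143/144 ≈ -1251.0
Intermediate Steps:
G = -15 (G = 9 - 24 = -15)
E = 1/144 (E = 1/(159 - 15) = 1/144 ≈ 0.0069444)
-9*139 + E = -9*139 + 1/144 = -1251 + 1/144 = -180143/144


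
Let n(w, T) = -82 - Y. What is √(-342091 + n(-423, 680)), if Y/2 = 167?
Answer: I*√342507 ≈ 585.24*I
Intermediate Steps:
Y = 334 (Y = 2*167 = 334)
n(w, T) = -416 (n(w, T) = -82 - 1*334 = -82 - 334 = -416)
√(-342091 + n(-423, 680)) = √(-342091 - 416) = √(-342507) = I*√342507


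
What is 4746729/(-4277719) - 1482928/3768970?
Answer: -12116914240181/8061297289715 ≈ -1.5031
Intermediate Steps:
4746729/(-4277719) - 1482928/3768970 = 4746729*(-1/4277719) - 1482928*1/3768970 = -4746729/4277719 - 741464/1884485 = -12116914240181/8061297289715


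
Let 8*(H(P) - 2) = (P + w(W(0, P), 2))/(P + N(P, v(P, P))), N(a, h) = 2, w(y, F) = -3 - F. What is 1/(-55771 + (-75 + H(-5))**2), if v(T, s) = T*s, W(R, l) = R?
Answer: -144/7272383 ≈ -1.9801e-5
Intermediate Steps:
H(P) = 2 + (-5 + P)/(8*(2 + P)) (H(P) = 2 + ((P + (-3 - 1*2))/(P + 2))/8 = 2 + ((P + (-3 - 2))/(2 + P))/8 = 2 + ((P - 5)/(2 + P))/8 = 2 + ((-5 + P)/(2 + P))/8 = 2 + (-5 + P)/(8*(2 + P)))
1/(-55771 + (-75 + H(-5))**2) = 1/(-55771 + (-75 + (27 + 17*(-5))/(8*(2 - 5)))**2) = 1/(-55771 + (-75 + (1/8)*(27 - 85)/(-3))**2) = 1/(-55771 + (-75 + (1/8)*(-1/3)*(-58))**2) = 1/(-55771 + (-75 + 29/12)**2) = 1/(-55771 + (-871/12)**2) = 1/(-55771 + 758641/144) = 1/(-7272383/144) = -144/7272383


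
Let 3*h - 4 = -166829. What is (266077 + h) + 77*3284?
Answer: 1390010/3 ≈ 4.6334e+5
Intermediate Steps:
h = -166825/3 (h = 4/3 + (⅓)*(-166829) = 4/3 - 166829/3 = -166825/3 ≈ -55608.)
(266077 + h) + 77*3284 = (266077 - 166825/3) + 77*3284 = 631406/3 + 252868 = 1390010/3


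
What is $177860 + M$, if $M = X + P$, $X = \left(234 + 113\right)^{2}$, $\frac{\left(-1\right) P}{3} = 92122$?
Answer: $21903$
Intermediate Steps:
$P = -276366$ ($P = \left(-3\right) 92122 = -276366$)
$X = 120409$ ($X = 347^{2} = 120409$)
$M = -155957$ ($M = 120409 - 276366 = -155957$)
$177860 + M = 177860 - 155957 = 21903$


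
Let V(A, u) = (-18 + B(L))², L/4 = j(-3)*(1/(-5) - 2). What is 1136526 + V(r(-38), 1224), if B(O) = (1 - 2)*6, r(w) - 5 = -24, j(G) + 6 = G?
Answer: 1137102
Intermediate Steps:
j(G) = -6 + G
r(w) = -19 (r(w) = 5 - 24 = -19)
L = 396/5 (L = 4*((-6 - 3)*(1/(-5) - 2)) = 4*(-9*(1*(-⅕) - 2)) = 4*(-9*(-⅕ - 2)) = 4*(-9*(-11/5)) = 4*(99/5) = 396/5 ≈ 79.200)
B(O) = -6 (B(O) = -1*6 = -6)
V(A, u) = 576 (V(A, u) = (-18 - 6)² = (-24)² = 576)
1136526 + V(r(-38), 1224) = 1136526 + 576 = 1137102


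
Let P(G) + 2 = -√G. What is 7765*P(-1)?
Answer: -15530 - 7765*I ≈ -15530.0 - 7765.0*I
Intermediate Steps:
P(G) = -2 - √G
7765*P(-1) = 7765*(-2 - √(-1)) = 7765*(-2 - I) = -15530 - 7765*I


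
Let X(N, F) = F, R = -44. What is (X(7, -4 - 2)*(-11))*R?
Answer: -2904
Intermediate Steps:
(X(7, -4 - 2)*(-11))*R = ((-4 - 2)*(-11))*(-44) = -6*(-11)*(-44) = 66*(-44) = -2904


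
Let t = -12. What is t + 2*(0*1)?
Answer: -12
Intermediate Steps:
t + 2*(0*1) = -12 + 2*(0*1) = -12 + 2*0 = -12 + 0 = -12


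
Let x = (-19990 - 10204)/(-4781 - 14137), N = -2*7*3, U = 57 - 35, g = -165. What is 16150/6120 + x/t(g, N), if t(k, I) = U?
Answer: 376163/138732 ≈ 2.7114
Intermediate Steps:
U = 22
N = -42 (N = -14*3 = -42)
x = 15097/9459 (x = -30194/(-18918) = -30194*(-1/18918) = 15097/9459 ≈ 1.5960)
t(k, I) = 22
16150/6120 + x/t(g, N) = 16150/6120 + (15097/9459)/22 = 16150*(1/6120) + (15097/9459)*(1/22) = 95/36 + 15097/208098 = 376163/138732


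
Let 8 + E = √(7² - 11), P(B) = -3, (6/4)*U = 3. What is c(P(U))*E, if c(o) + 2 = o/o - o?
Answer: -16 + 2*√38 ≈ -3.6712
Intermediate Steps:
U = 2 (U = (⅔)*3 = 2)
E = -8 + √38 (E = -8 + √(7² - 11) = -8 + √(49 - 11) = -8 + √38 ≈ -1.8356)
c(o) = -1 - o (c(o) = -2 + (o/o - o) = -2 + (1 - o) = -1 - o)
c(P(U))*E = (-1 - 1*(-3))*(-8 + √38) = (-1 + 3)*(-8 + √38) = 2*(-8 + √38) = -16 + 2*√38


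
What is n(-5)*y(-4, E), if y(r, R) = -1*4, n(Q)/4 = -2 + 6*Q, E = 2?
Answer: 512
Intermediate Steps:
n(Q) = -8 + 24*Q (n(Q) = 4*(-2 + 6*Q) = -8 + 24*Q)
y(r, R) = -4
n(-5)*y(-4, E) = (-8 + 24*(-5))*(-4) = (-8 - 120)*(-4) = -128*(-4) = 512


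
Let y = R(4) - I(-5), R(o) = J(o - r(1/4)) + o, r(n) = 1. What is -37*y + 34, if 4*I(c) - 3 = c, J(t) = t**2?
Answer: -931/2 ≈ -465.50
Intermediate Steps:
R(o) = o + (-1 + o)**2 (R(o) = (o - 1*1)**2 + o = (o - 1)**2 + o = (-1 + o)**2 + o = o + (-1 + o)**2)
I(c) = 3/4 + c/4
y = 27/2 (y = (4 + (-1 + 4)**2) - (3/4 + (1/4)*(-5)) = (4 + 3**2) - (3/4 - 5/4) = (4 + 9) - 1*(-1/2) = 13 + 1/2 = 27/2 ≈ 13.500)
-37*y + 34 = -37*27/2 + 34 = -999/2 + 34 = -931/2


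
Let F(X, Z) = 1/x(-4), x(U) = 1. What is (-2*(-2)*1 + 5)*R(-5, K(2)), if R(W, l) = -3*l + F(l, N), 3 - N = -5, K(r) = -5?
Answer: 144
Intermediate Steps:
N = 8 (N = 3 - 1*(-5) = 3 + 5 = 8)
F(X, Z) = 1 (F(X, Z) = 1/1 = 1)
R(W, l) = 1 - 3*l (R(W, l) = -3*l + 1 = 1 - 3*l)
(-2*(-2)*1 + 5)*R(-5, K(2)) = (-2*(-2)*1 + 5)*(1 - 3*(-5)) = (4*1 + 5)*(1 + 15) = (4 + 5)*16 = 9*16 = 144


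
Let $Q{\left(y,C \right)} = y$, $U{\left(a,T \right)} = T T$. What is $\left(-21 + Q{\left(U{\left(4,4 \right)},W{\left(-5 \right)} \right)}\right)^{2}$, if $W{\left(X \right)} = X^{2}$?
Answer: $25$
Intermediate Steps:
$U{\left(a,T \right)} = T^{2}$
$\left(-21 + Q{\left(U{\left(4,4 \right)},W{\left(-5 \right)} \right)}\right)^{2} = \left(-21 + 4^{2}\right)^{2} = \left(-21 + 16\right)^{2} = \left(-5\right)^{2} = 25$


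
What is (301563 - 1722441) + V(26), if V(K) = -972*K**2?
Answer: -2077950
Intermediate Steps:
(301563 - 1722441) + V(26) = (301563 - 1722441) - 972*26**2 = -1420878 - 972*676 = -1420878 - 657072 = -2077950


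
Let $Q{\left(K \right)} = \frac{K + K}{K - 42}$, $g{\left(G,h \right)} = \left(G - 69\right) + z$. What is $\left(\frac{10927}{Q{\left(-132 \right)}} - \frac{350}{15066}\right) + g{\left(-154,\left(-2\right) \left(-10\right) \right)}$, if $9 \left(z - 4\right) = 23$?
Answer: $\frac{2315330995}{331452} \approx 6985.4$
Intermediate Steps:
$z = \frac{59}{9}$ ($z = 4 + \frac{1}{9} \cdot 23 = 4 + \frac{23}{9} = \frac{59}{9} \approx 6.5556$)
$g{\left(G,h \right)} = - \frac{562}{9} + G$ ($g{\left(G,h \right)} = \left(G - 69\right) + \frac{59}{9} = \left(-69 + G\right) + \frac{59}{9} = - \frac{562}{9} + G$)
$Q{\left(K \right)} = \frac{2 K}{-42 + K}$
$\left(\frac{10927}{Q{\left(-132 \right)}} - \frac{350}{15066}\right) + g{\left(-154,\left(-2\right) \left(-10\right) \right)} = \left(\frac{10927}{2 \left(-132\right) \frac{1}{-42 - 132}} - \frac{350}{15066}\right) - \frac{1948}{9} = \left(\frac{10927}{2 \left(-132\right) \frac{1}{-174}} - \frac{175}{7533}\right) - \frac{1948}{9} = \left(\frac{10927}{2 \left(-132\right) \left(- \frac{1}{174}\right)} - \frac{175}{7533}\right) - \frac{1948}{9} = \left(\frac{10927}{\frac{44}{29}} - \frac{175}{7533}\right) - \frac{1948}{9} = \left(10927 \cdot \frac{29}{44} - \frac{175}{7533}\right) - \frac{1948}{9} = \left(\frac{316883}{44} - \frac{175}{7533}\right) - \frac{1948}{9} = \frac{2387071939}{331452} - \frac{1948}{9} = \frac{2315330995}{331452}$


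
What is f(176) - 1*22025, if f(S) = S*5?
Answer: -21145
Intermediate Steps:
f(S) = 5*S
f(176) - 1*22025 = 5*176 - 1*22025 = 880 - 22025 = -21145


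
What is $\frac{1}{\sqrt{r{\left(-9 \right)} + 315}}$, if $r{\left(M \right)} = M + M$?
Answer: $\frac{\sqrt{33}}{99} \approx 0.058026$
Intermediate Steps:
$r{\left(M \right)} = 2 M$
$\frac{1}{\sqrt{r{\left(-9 \right)} + 315}} = \frac{1}{\sqrt{2 \left(-9\right) + 315}} = \frac{1}{\sqrt{-18 + 315}} = \frac{1}{\sqrt{297}} = \frac{1}{3 \sqrt{33}} = \frac{\sqrt{33}}{99}$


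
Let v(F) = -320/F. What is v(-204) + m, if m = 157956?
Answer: 8055836/51 ≈ 1.5796e+5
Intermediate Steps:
v(-204) + m = -320/(-204) + 157956 = -320*(-1/204) + 157956 = 80/51 + 157956 = 8055836/51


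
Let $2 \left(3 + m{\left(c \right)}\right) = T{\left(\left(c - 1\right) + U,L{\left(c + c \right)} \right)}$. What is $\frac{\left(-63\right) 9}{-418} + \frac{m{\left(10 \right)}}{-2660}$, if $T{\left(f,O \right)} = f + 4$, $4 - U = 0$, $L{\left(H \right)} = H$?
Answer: $\frac{79259}{58520} \approx 1.3544$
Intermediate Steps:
$U = 4$ ($U = 4 - 0 = 4 + 0 = 4$)
$T{\left(f,O \right)} = 4 + f$
$m{\left(c \right)} = \frac{1}{2} + \frac{c}{2}$ ($m{\left(c \right)} = -3 + \frac{4 + \left(\left(c - 1\right) + 4\right)}{2} = -3 + \frac{4 + \left(\left(-1 + c\right) + 4\right)}{2} = -3 + \frac{4 + \left(3 + c\right)}{2} = -3 + \frac{7 + c}{2} = -3 + \left(\frac{7}{2} + \frac{c}{2}\right) = \frac{1}{2} + \frac{c}{2}$)
$\frac{\left(-63\right) 9}{-418} + \frac{m{\left(10 \right)}}{-2660} = \frac{\left(-63\right) 9}{-418} + \frac{\frac{1}{2} + \frac{1}{2} \cdot 10}{-2660} = \left(-567\right) \left(- \frac{1}{418}\right) + \left(\frac{1}{2} + 5\right) \left(- \frac{1}{2660}\right) = \frac{567}{418} + \frac{11}{2} \left(- \frac{1}{2660}\right) = \frac{567}{418} - \frac{11}{5320} = \frac{79259}{58520}$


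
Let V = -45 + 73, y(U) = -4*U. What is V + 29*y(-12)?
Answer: 1420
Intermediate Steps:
V = 28
V + 29*y(-12) = 28 + 29*(-4*(-12)) = 28 + 29*48 = 28 + 1392 = 1420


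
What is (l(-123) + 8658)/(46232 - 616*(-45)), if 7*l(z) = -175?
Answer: 8633/73952 ≈ 0.11674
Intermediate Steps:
l(z) = -25 (l(z) = (⅐)*(-175) = -25)
(l(-123) + 8658)/(46232 - 616*(-45)) = (-25 + 8658)/(46232 - 616*(-45)) = 8633/(46232 + 27720) = 8633/73952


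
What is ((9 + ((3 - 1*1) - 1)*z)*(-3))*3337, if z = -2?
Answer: -70077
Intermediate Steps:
((9 + ((3 - 1*1) - 1)*z)*(-3))*3337 = ((9 + ((3 - 1*1) - 1)*(-2))*(-3))*3337 = ((9 + ((3 - 1) - 1)*(-2))*(-3))*3337 = ((9 + (2 - 1)*(-2))*(-3))*3337 = ((9 + 1*(-2))*(-3))*3337 = ((9 - 2)*(-3))*3337 = (7*(-3))*3337 = -21*3337 = -70077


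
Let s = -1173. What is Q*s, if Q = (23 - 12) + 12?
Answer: -26979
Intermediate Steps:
Q = 23 (Q = 11 + 12 = 23)
Q*s = 23*(-1173) = -26979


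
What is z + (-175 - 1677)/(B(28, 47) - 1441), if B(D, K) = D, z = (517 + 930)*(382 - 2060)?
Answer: -3430855406/1413 ≈ -2.4281e+6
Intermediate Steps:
z = -2428066 (z = 1447*(-1678) = -2428066)
z + (-175 - 1677)/(B(28, 47) - 1441) = -2428066 + (-175 - 1677)/(28 - 1441) = -2428066 - 1852/(-1413) = -2428066 - 1852*(-1/1413) = -2428066 + 1852/1413 = -3430855406/1413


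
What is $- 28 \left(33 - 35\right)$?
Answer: $56$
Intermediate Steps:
$- 28 \left(33 - 35\right) = \left(-28\right) \left(-2\right) = 56$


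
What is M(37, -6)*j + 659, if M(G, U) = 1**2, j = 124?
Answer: 783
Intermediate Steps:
M(G, U) = 1
M(37, -6)*j + 659 = 1*124 + 659 = 124 + 659 = 783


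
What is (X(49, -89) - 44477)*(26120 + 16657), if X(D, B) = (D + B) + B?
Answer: -1908110862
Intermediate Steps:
X(D, B) = D + 2*B (X(D, B) = (B + D) + B = D + 2*B)
(X(49, -89) - 44477)*(26120 + 16657) = ((49 + 2*(-89)) - 44477)*(26120 + 16657) = ((49 - 178) - 44477)*42777 = (-129 - 44477)*42777 = -44606*42777 = -1908110862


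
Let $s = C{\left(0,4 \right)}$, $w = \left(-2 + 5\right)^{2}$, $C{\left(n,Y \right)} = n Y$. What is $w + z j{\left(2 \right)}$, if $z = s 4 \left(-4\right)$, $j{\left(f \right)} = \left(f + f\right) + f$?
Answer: $9$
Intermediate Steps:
$j{\left(f \right)} = 3 f$ ($j{\left(f \right)} = 2 f + f = 3 f$)
$C{\left(n,Y \right)} = Y n$
$w = 9$ ($w = 3^{2} = 9$)
$s = 0$ ($s = 4 \cdot 0 = 0$)
$z = 0$ ($z = 0 \cdot 4 \left(-4\right) = 0 \left(-4\right) = 0$)
$w + z j{\left(2 \right)} = 9 + 0 \cdot 3 \cdot 2 = 9 + 0 \cdot 6 = 9 + 0 = 9$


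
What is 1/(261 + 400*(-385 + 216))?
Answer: -1/67339 ≈ -1.4850e-5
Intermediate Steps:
1/(261 + 400*(-385 + 216)) = 1/(261 + 400*(-169)) = 1/(261 - 67600) = 1/(-67339) = -1/67339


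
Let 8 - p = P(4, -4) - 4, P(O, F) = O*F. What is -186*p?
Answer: -5208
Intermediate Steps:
P(O, F) = F*O
p = 28 (p = 8 - (-4*4 - 4) = 8 - (-16 - 4) = 8 - 1*(-20) = 8 + 20 = 28)
-186*p = -186*28 = -5208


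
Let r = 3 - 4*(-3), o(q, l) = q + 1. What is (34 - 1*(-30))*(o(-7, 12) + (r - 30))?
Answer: -1344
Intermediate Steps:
o(q, l) = 1 + q
r = 15 (r = 3 + 12 = 15)
(34 - 1*(-30))*(o(-7, 12) + (r - 30)) = (34 - 1*(-30))*((1 - 7) + (15 - 30)) = (34 + 30)*(-6 - 15) = 64*(-21) = -1344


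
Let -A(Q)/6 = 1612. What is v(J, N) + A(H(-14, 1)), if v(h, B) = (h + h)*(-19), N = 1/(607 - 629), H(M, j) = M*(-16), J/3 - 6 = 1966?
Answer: -234480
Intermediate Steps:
J = 5916 (J = 18 + 3*1966 = 18 + 5898 = 5916)
H(M, j) = -16*M
N = -1/22 (N = 1/(-22) = -1/22 ≈ -0.045455)
A(Q) = -9672 (A(Q) = -6*1612 = -9672)
v(h, B) = -38*h (v(h, B) = (2*h)*(-19) = -38*h)
v(J, N) + A(H(-14, 1)) = -38*5916 - 9672 = -224808 - 9672 = -234480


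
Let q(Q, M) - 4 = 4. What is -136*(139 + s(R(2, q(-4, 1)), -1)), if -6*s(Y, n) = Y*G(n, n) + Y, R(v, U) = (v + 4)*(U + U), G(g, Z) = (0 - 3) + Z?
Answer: -25432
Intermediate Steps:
G(g, Z) = -3 + Z
q(Q, M) = 8 (q(Q, M) = 4 + 4 = 8)
R(v, U) = 2*U*(4 + v) (R(v, U) = (4 + v)*(2*U) = 2*U*(4 + v))
s(Y, n) = -Y/6 - Y*(-3 + n)/6 (s(Y, n) = -(Y*(-3 + n) + Y)/6 = -(Y + Y*(-3 + n))/6 = -Y/6 - Y*(-3 + n)/6)
-136*(139 + s(R(2, q(-4, 1)), -1)) = -136*(139 + (2*8*(4 + 2))*(2 - 1*(-1))/6) = -136*(139 + (2*8*6)*(2 + 1)/6) = -136*(139 + (⅙)*96*3) = -136*(139 + 48) = -136*187 = -25432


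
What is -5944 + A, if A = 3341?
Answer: -2603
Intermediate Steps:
-5944 + A = -5944 + 3341 = -2603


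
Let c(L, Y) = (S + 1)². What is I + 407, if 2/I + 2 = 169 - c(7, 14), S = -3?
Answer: 66343/163 ≈ 407.01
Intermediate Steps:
c(L, Y) = 4 (c(L, Y) = (-3 + 1)² = (-2)² = 4)
I = 2/163 (I = 2/(-2 + (169 - 1*4)) = 2/(-2 + (169 - 4)) = 2/(-2 + 165) = 2/163 ≈ 0.012270)
I + 407 = 2/163 + 407 = 66343/163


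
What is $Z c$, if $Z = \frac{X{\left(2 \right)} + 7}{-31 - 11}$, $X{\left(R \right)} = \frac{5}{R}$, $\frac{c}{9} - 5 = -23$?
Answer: $\frac{513}{14} \approx 36.643$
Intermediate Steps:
$c = -162$ ($c = 45 + 9 \left(-23\right) = 45 - 207 = -162$)
$Z = - \frac{19}{84}$ ($Z = \frac{\frac{5}{2} + 7}{-31 - 11} = \frac{5 \cdot \frac{1}{2} + 7}{-42} = \left(\frac{5}{2} + 7\right) \left(- \frac{1}{42}\right) = \frac{19}{2} \left(- \frac{1}{42}\right) = - \frac{19}{84} \approx -0.22619$)
$Z c = \left(- \frac{19}{84}\right) \left(-162\right) = \frac{513}{14}$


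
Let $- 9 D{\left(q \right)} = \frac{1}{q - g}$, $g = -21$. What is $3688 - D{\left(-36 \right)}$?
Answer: $\frac{497879}{135} \approx 3688.0$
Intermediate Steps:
$D{\left(q \right)} = - \frac{1}{9 \left(21 + q\right)}$ ($D{\left(q \right)} = - \frac{1}{9 \left(q - -21\right)} = - \frac{1}{9 \left(q + 21\right)} = - \frac{1}{9 \left(21 + q\right)}$)
$3688 - D{\left(-36 \right)} = 3688 - - \frac{1}{189 + 9 \left(-36\right)} = 3688 - - \frac{1}{189 - 324} = 3688 - - \frac{1}{-135} = 3688 - \left(-1\right) \left(- \frac{1}{135}\right) = 3688 - \frac{1}{135} = \frac{497879}{135}$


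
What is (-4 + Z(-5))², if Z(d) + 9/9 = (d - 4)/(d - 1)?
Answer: 49/4 ≈ 12.250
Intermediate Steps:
Z(d) = -1 + (-4 + d)/(-1 + d) (Z(d) = -1 + (d - 4)/(d - 1) = -1 + (-4 + d)/(-1 + d))
(-4 + Z(-5))² = (-4 - 3/(-1 - 5))² = (-4 - 3/(-6))² = (-4 - 3*(-⅙))² = (-4 + ½)² = (-7/2)² = 49/4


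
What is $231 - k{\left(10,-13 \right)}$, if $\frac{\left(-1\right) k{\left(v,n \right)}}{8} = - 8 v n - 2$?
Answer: $8535$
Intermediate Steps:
$k{\left(v,n \right)} = 16 + 64 n v$ ($k{\left(v,n \right)} = - 8 \left(- 8 v n - 2\right) = - 8 \left(- 8 n v - 2\right) = - 8 \left(-2 - 8 n v\right) = 16 + 64 n v$)
$231 - k{\left(10,-13 \right)} = 231 - \left(16 + 64 \left(-13\right) 10\right) = 231 - \left(16 - 8320\right) = 231 - -8304 = 231 + 8304 = 8535$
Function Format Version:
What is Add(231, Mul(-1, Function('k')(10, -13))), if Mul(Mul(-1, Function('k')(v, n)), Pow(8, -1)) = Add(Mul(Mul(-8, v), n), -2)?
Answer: 8535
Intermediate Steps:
Function('k')(v, n) = Add(16, Mul(64, n, v)) (Function('k')(v, n) = Mul(-8, Add(Mul(Mul(-8, v), n), -2)) = Mul(-8, Add(Mul(-8, n, v), -2)) = Mul(-8, Add(-2, Mul(-8, n, v))) = Add(16, Mul(64, n, v)))
Add(231, Mul(-1, Function('k')(10, -13))) = Add(231, Mul(-1, Add(16, Mul(64, -13, 10)))) = Add(231, Mul(-1, Add(16, -8320))) = Add(231, Mul(-1, -8304)) = Add(231, 8304) = 8535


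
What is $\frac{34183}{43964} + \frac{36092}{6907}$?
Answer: $\frac{1822850669}{303659348} \approx 6.0029$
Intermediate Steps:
$\frac{34183}{43964} + \frac{36092}{6907} = \frac{1822850669}{303659348}$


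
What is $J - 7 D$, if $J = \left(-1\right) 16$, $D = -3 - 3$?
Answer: $26$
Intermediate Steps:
$D = -6$
$J = -16$
$J - 7 D = -16 - -42 = -16 + 42 = 26$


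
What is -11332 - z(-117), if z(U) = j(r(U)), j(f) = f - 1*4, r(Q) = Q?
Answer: -11211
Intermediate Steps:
j(f) = -4 + f (j(f) = f - 4 = -4 + f)
z(U) = -4 + U
-11332 - z(-117) = -11332 - (-4 - 117) = -11332 - 1*(-121) = -11332 + 121 = -11211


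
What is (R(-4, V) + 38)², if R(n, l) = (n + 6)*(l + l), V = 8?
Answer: 4900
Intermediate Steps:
R(n, l) = 2*l*(6 + n) (R(n, l) = (6 + n)*(2*l) = 2*l*(6 + n))
(R(-4, V) + 38)² = (2*8*(6 - 4) + 38)² = (2*8*2 + 38)² = (32 + 38)² = 70² = 4900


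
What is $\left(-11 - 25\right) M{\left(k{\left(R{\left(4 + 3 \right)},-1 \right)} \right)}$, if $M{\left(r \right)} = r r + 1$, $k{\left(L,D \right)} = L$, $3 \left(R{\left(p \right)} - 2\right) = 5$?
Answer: $-520$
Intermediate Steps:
$R{\left(p \right)} = \frac{11}{3}$ ($R{\left(p \right)} = 2 + \frac{1}{3} \cdot 5 = 2 + \frac{5}{3} = \frac{11}{3}$)
$M{\left(r \right)} = 1 + r^{2}$ ($M{\left(r \right)} = r^{2} + 1 = 1 + r^{2}$)
$\left(-11 - 25\right) M{\left(k{\left(R{\left(4 + 3 \right)},-1 \right)} \right)} = \left(-11 - 25\right) \left(1 + \left(\frac{11}{3}\right)^{2}\right) = - 36 \left(1 + \frac{121}{9}\right) = \left(-36\right) \frac{130}{9} = -520$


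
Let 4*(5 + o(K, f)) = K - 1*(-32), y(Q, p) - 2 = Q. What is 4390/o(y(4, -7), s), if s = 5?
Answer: 8780/9 ≈ 975.56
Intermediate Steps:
y(Q, p) = 2 + Q
o(K, f) = 3 + K/4 (o(K, f) = -5 + (K - 1*(-32))/4 = -5 + (K + 32)/4 = -5 + (32 + K)/4 = -5 + (8 + K/4) = 3 + K/4)
4390/o(y(4, -7), s) = 4390/(3 + (2 + 4)/4) = 4390/(3 + (1/4)*6) = 4390/(3 + 3/2) = 4390/(9/2) = 4390*(2/9) = 8780/9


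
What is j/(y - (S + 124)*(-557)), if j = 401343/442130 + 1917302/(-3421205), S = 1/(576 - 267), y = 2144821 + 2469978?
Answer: 32468480604399/437846899963406681800 ≈ 7.4155e-8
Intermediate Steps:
y = 4614799
S = 1/309 ≈ 0.0032362
j = 105075989011/302523473330 (j = 401343*(1/442130) + 1917302*(-1/3421205) = 401343/442130 - 1917302/3421205 = 105075989011/302523473330 ≈ 0.34733)
j/(y - (S + 124)*(-557)) = 105075989011/(302523473330*(4614799 - (1/309 + 124)*(-557))) = 105075989011/(302523473330*(4614799 - 38317*(-557)/309)) = 105075989011/(302523473330*(4614799 - 1*(-21342569/309))) = 105075989011/(302523473330*(4614799 + 21342569/309)) = 105075989011/(302523473330*(1447315460/309)) = (105075989011/302523473330)*(309/1447315460) = 32468480604399/437846899963406681800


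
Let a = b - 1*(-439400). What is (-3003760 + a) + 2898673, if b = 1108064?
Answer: 1442377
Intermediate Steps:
a = 1547464 (a = 1108064 - 1*(-439400) = 1108064 + 439400 = 1547464)
(-3003760 + a) + 2898673 = (-3003760 + 1547464) + 2898673 = -1456296 + 2898673 = 1442377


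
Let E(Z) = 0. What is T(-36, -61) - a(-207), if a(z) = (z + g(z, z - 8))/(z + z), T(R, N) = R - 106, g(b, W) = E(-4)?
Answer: -285/2 ≈ -142.50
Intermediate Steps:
g(b, W) = 0
T(R, N) = -106 + R
a(z) = ½ (a(z) = (z + 0)/(z + z) = z/((2*z)) = z*(1/(2*z)) = ½)
T(-36, -61) - a(-207) = (-106 - 36) - 1*½ = -142 - ½ = -285/2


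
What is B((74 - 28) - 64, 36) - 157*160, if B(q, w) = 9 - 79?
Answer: -25190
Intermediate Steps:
B(q, w) = -70
B((74 - 28) - 64, 36) - 157*160 = -70 - 157*160 = -70 - 1*25120 = -70 - 25120 = -25190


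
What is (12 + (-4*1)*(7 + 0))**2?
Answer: 256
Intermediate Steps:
(12 + (-4*1)*(7 + 0))**2 = (12 - 4*7)**2 = (12 - 28)**2 = (-16)**2 = 256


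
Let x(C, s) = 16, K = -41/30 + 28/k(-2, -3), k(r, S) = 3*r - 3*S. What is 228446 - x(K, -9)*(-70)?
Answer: 229566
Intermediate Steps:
k(r, S) = -3*S + 3*r
K = 239/30 (K = -41/30 + 28/(-3*(-3) + 3*(-2)) = -41*1/30 + 28/(9 - 6) = -41/30 + 28/3 = 239/30 ≈ 7.9667)
228446 - x(K, -9)*(-70) = 228446 - 16*(-70) = 228446 - 1*(-1120) = 228446 + 1120 = 229566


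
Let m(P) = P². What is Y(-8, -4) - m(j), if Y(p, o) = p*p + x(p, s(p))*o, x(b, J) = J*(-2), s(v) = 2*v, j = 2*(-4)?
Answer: -128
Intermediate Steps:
j = -8
x(b, J) = -2*J
Y(p, o) = p² - 4*o*p (Y(p, o) = p*p + (-4*p)*o = p² + (-4*p)*o = p² - 4*o*p)
Y(-8, -4) - m(j) = -8*(-8 - 4*(-4)) - 1*(-8)² = -8*(-8 + 16) - 1*64 = -8*8 - 64 = -64 - 64 = -128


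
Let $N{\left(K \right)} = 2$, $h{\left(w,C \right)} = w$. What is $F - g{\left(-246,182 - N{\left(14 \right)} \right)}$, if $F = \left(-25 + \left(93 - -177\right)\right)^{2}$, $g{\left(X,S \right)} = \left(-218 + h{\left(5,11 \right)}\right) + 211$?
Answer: $60027$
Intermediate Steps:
$g{\left(X,S \right)} = -2$ ($g{\left(X,S \right)} = \left(-218 + 5\right) + 211 = -213 + 211 = -2$)
$F = 60025$ ($F = \left(-25 + \left(93 + 177\right)\right)^{2} = \left(-25 + 270\right)^{2} = 245^{2} = 60025$)
$F - g{\left(-246,182 - N{\left(14 \right)} \right)} = 60025 - -2 = 60025 + 2 = 60027$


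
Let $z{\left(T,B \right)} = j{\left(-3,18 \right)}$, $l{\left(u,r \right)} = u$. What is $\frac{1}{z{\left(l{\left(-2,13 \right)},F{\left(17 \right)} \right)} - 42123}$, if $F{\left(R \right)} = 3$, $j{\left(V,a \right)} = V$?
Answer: $- \frac{1}{42126} \approx -2.3738 \cdot 10^{-5}$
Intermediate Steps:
$z{\left(T,B \right)} = -3$
$\frac{1}{z{\left(l{\left(-2,13 \right)},F{\left(17 \right)} \right)} - 42123} = \frac{1}{-3 - 42123} = \frac{1}{-42126} = - \frac{1}{42126}$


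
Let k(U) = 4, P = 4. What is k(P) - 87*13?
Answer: -1127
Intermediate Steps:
k(P) - 87*13 = 4 - 87*13 = 4 - 1131 = -1127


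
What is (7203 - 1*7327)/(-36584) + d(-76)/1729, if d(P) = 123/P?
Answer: 1474283/600910492 ≈ 0.0024534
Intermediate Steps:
(7203 - 1*7327)/(-36584) + d(-76)/1729 = (7203 - 1*7327)/(-36584) + (123/(-76))/1729 = (7203 - 7327)*(-1/36584) + (123*(-1/76))*(1/1729) = -124*(-1/36584) - 123/76*1/1729 = 31/9146 - 123/131404 = 1474283/600910492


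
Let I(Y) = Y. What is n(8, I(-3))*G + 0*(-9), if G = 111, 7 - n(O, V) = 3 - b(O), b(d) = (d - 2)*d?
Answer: 5772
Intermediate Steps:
b(d) = d*(-2 + d) (b(d) = (-2 + d)*d = d*(-2 + d))
n(O, V) = 4 + O*(-2 + O) (n(O, V) = 7 - (3 - O*(-2 + O)) = 7 + (-3 + O*(-2 + O)) = 4 + O*(-2 + O))
n(8, I(-3))*G + 0*(-9) = (4 + 8*(-2 + 8))*111 + 0*(-9) = (4 + 8*6)*111 + 0 = (4 + 48)*111 + 0 = 52*111 + 0 = 5772 + 0 = 5772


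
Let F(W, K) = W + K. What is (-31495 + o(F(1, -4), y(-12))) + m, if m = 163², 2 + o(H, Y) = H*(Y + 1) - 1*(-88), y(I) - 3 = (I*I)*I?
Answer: 332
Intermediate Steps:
F(W, K) = K + W
y(I) = 3 + I³ (y(I) = 3 + (I*I)*I = 3 + I²*I = 3 + I³)
o(H, Y) = 86 + H*(1 + Y) (o(H, Y) = -2 + (H*(Y + 1) - 1*(-88)) = -2 + (H*(1 + Y) + 88) = -2 + (88 + H*(1 + Y)) = 86 + H*(1 + Y))
m = 26569
(-31495 + o(F(1, -4), y(-12))) + m = (-31495 + (86 + (-4 + 1) + (-4 + 1)*(3 + (-12)³))) + 26569 = (-31495 + (86 - 3 - 3*(3 - 1728))) + 26569 = (-31495 + (86 - 3 - 3*(-1725))) + 26569 = (-31495 + (86 - 3 + 5175)) + 26569 = (-31495 + 5258) + 26569 = -26237 + 26569 = 332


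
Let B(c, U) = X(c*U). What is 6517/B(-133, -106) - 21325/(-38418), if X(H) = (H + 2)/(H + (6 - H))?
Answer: 75120964/22570575 ≈ 3.3283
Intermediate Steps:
X(H) = ⅓ + H/6 (X(H) = (2 + H)/6 = (2 + H)*(⅙) = ⅓ + H/6)
B(c, U) = ⅓ + U*c/6 (B(c, U) = ⅓ + (c*U)/6 = ⅓ + (U*c)/6 = ⅓ + U*c/6)
6517/B(-133, -106) - 21325/(-38418) = 6517/(⅓ + (⅙)*(-106)*(-133)) - 21325/(-38418) = 6517/(⅓ + 7049/3) - 21325*(-1/38418) = 6517/2350 + 21325/38418 = 75120964/22570575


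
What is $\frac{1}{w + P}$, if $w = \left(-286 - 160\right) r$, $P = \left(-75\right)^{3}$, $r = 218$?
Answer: $- \frac{1}{519103} \approx -1.9264 \cdot 10^{-6}$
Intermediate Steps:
$P = -421875$
$w = -97228$ ($w = \left(-286 - 160\right) 218 = \left(-446\right) 218 = -97228$)
$\frac{1}{w + P} = \frac{1}{-97228 - 421875} = \frac{1}{-519103} = - \frac{1}{519103}$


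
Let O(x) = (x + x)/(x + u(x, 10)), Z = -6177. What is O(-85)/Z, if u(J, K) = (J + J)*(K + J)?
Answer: 2/920373 ≈ 2.1730e-6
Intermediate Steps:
u(J, K) = 2*J*(J + K) (u(J, K) = (2*J)*(J + K) = 2*J*(J + K))
O(x) = 2*x/(x + 2*x*(10 + x)) (O(x) = (x + x)/(x + 2*x*(x + 10)) = (2*x)/(x + 2*x*(10 + x)) = 2*x/(x + 2*x*(10 + x)))
O(-85)/Z = (2/(21 + 2*(-85)))/(-6177) = (2/(21 - 170))*(-1/6177) = (2/(-149))*(-1/6177) = (2*(-1/149))*(-1/6177) = -2/149*(-1/6177) = 2/920373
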